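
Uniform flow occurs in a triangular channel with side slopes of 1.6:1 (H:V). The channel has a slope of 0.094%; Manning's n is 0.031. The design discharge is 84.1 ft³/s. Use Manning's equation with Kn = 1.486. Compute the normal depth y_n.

Manning's equation rearranged: A R^(2/3) = nQ / (1.486·√S) = 0.031 × 84.1 / (1.486 × √0.00094) = 57.22.
Try y = 3.47 ft: A R^(2/3) = 24.92 — low.
Try y = 5.36 ft: A R^(2/3) = 79.46 — high.
Try y = 4.74 ft: A R^(2/3) = 57.25 — matches.

y_n = 4.74 ft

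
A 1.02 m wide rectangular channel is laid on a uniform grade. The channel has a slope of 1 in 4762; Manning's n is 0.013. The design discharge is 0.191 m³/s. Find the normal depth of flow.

Manning's equation rearranged: A R^(2/3) = nQ / (1·√S) = 0.013 × 0.191 / (√0.00021) = 0.1713.
Trying y = 0.332 m: A R^(2/3) = 0.1162 — short.
Trying y = 0.44 m: A R^(2/3) = 0.1715 — close enough.

y_n = 0.44 m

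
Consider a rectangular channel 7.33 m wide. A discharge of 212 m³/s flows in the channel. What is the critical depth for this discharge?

For a rectangular channel, critical depth y_c = (q²/g)^(1/3) where q = Q/b = 212/7.33 = 28.92 m²/s.
So y_c = (28.92²/9.81)^(1/3) = 4.4 m.

y_c = 4.4 m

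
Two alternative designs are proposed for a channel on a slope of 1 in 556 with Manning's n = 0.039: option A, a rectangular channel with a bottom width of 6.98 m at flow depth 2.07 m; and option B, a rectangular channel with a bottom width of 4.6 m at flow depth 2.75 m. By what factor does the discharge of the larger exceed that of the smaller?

Channel A: Flow area A = b·y = 6.98 × 2.07 = 14.45 m². Wetted perimeter P = b + 2y = 6.98 + 2×2.07 = 11.12 m. Hydraulic radius R = A/P = 14.45/11.12 = 1.299 m. Q_A = (1/0.039)·14.45·1.299^(2/3)·√0.001799 = 18.71 m³/s.
Channel B: Flow area A = b·y = 4.6 × 2.75 = 12.65 m². Wetted perimeter P = b + 2y = 4.6 + 2×2.75 = 10.1 m. Hydraulic radius R = A/P = 12.65/10.1 = 1.252 m. Q_B = (1/0.039)·12.65·1.252^(2/3)·√0.001799 = 15.98 m³/s.
The larger discharge is 18.71 m³/s and the smaller is 15.98 m³/s; the ratio is 1.17.

1.17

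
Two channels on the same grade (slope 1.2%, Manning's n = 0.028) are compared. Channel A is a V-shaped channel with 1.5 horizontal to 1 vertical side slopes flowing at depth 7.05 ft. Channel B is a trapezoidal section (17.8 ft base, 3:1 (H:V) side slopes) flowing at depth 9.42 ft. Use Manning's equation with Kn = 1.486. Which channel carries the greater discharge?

channel B

Channel A: For a triangular section with side slope z = 1.5: A = zy² = 1.5×7.05² = 74.55 ft²; P = 2y√(1+z²) = 2×7.05×1.803 = 25.42 ft. Hydraulic radius R = A/P = 74.55/25.42 = 2.933 ft. Q_A = (1.486/0.028)·74.55·2.933^(2/3)·√0.012 = 888.1 ft³/s.
Channel B: With bottom width b = 17.8 ft and side slope z = 3: A = (b + zy)y = (17.8 + 3×9.42)×9.42 = 433.9 ft²; P = b + 2y√(1+z²) = 17.8 + 2×9.42×3.162 = 77.38 ft. Hydraulic radius R = A/P = 433.9/77.38 = 5.607 ft. Q_B = (1.486/0.028)·433.9·5.607^(2/3)·√0.012 = 7962 ft³/s.
Q_A = 888.1 ft³/s vs Q_B = 7962 ft³/s, so channel B carries more.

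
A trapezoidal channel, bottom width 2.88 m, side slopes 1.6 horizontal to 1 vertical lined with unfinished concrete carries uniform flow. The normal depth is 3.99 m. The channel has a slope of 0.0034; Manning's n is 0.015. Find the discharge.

With bottom width b = 2.88 m and side slope z = 1.6: A = (b + zy)y = (2.88 + 1.6×3.99)×3.99 = 36.96 m²; P = b + 2y√(1+z²) = 2.88 + 2×3.99×1.887 = 17.94 m.
Hydraulic radius R = A/P = 36.96/17.94 = 2.061 m.
Manning's equation: Q = (1/n) A R^(2/3) S^(1/2) = (1/0.015) × 36.96 × 2.061^(2/3) × 0.0034^(1/2) = 233 m³/s.

Q = 233 m³/s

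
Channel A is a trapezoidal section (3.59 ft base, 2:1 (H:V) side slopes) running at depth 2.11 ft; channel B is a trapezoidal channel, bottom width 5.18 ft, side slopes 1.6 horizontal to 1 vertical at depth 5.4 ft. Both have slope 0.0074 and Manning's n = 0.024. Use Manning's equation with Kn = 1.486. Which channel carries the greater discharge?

channel B

Channel A: With bottom width b = 3.59 ft and side slope z = 2: A = (b + zy)y = (3.59 + 2×2.11)×2.11 = 16.48 ft²; P = b + 2y√(1+z²) = 3.59 + 2×2.11×2.236 = 13.03 ft. Hydraulic radius R = A/P = 16.48/13.03 = 1.265 ft. Q_A = (1.486/0.024)·16.48·1.265^(2/3)·√0.0074 = 102.7 ft³/s.
Channel B: With bottom width b = 5.18 ft and side slope z = 1.6: A = (b + zy)y = (5.18 + 1.6×5.4)×5.4 = 74.63 ft²; P = b + 2y√(1+z²) = 5.18 + 2×5.4×1.887 = 25.56 ft. Hydraulic radius R = A/P = 74.63/25.56 = 2.92 ft. Q_B = (1.486/0.024)·74.63·2.92^(2/3)·√0.0074 = 812 ft³/s.
Q_A = 102.7 ft³/s vs Q_B = 812 ft³/s, so channel B carries more.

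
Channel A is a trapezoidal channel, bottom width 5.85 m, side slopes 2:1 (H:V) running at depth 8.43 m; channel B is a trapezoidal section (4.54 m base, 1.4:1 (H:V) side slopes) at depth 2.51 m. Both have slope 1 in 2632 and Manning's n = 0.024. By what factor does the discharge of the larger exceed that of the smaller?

Channel A: With bottom width b = 5.85 m and side slope z = 2: A = (b + zy)y = (5.85 + 2×8.43)×8.43 = 191.4 m²; P = b + 2y√(1+z²) = 5.85 + 2×8.43×2.236 = 43.55 m. Hydraulic radius R = A/P = 191.4/43.55 = 4.396 m. Q_A = (1/0.024)·191.4·4.396^(2/3)·√0.0003799 = 417.2 m³/s.
Channel B: With bottom width b = 4.54 m and side slope z = 1.4: A = (b + zy)y = (4.54 + 1.4×2.51)×2.51 = 20.22 m²; P = b + 2y√(1+z²) = 4.54 + 2×2.51×1.72 = 13.18 m. Hydraulic radius R = A/P = 20.22/13.18 = 1.534 m. Q_B = (1/0.024)·20.22·1.534^(2/3)·√0.0003799 = 21.84 m³/s.
The larger discharge is 417.2 m³/s and the smaller is 21.84 m³/s; the ratio is 19.1.

19.1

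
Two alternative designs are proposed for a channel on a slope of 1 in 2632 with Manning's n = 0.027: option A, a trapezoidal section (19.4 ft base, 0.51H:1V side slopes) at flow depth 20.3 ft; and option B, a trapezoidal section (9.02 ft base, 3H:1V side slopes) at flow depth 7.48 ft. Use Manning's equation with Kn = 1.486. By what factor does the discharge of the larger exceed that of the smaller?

4.37

Channel A: With bottom width b = 19.4 ft and side slope z = 0.51: A = (b + zy)y = (19.4 + 0.51×20.3)×20.3 = 604 ft²; P = b + 2y√(1+z²) = 19.4 + 2×20.3×1.123 = 64.98 ft. Hydraulic radius R = A/P = 604/64.98 = 9.296 ft. Q_A = (1.486/0.027)·604·9.296^(2/3)·√0.0003799 = 2865 ft³/s.
Channel B: With bottom width b = 9.02 ft and side slope z = 3: A = (b + zy)y = (9.02 + 3×7.48)×7.48 = 235.3 ft²; P = b + 2y√(1+z²) = 9.02 + 2×7.48×3.162 = 56.33 ft. Hydraulic radius R = A/P = 235.3/56.33 = 4.178 ft. Q_B = (1.486/0.027)·235.3·4.178^(2/3)·√0.0003799 = 654.8 ft³/s.
The larger discharge is 2865 ft³/s and the smaller is 654.8 ft³/s; the ratio is 4.37.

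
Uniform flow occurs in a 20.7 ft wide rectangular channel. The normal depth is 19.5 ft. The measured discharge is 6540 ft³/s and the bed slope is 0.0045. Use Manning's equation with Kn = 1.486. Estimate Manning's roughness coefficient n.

n = 0.022

Flow area A = b·y = 20.7 × 19.5 = 403.6 ft². Wetted perimeter P = b + 2y = 20.7 + 2×19.5 = 59.7 ft.
Hydraulic radius R = A/P = 403.6/59.7 = 6.761 ft.
Rearranging Manning's equation: n = (1.486/Q) A R^(2/3) S^(1/2) = (1.486/6540) × 403.6 × 6.761^(2/3) × √0.0045 = 0.022.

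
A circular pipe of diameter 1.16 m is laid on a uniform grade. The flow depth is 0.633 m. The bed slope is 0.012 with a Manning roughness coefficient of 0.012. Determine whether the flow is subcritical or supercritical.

supercritical

For a circular section of diameter D = 1.16 m at depth y = 0.633 m, the central angle is θ = 2 arccos(1 − 2y/D) = 3.325 rad. Then A = (D²/8)(θ − sin θ) = 0.5898 m² and P = Dθ/2 = 1.928 m.
Hydraulic radius R = A/P = 0.5898/1.928 = 0.3059 m.
V = (1/n) R^(2/3) √S = (1/0.012) × 0.3059^(2/3) × √0.012 = 4.144 m/s. Hydraulic depth D_h = A/T = 0.5898/1.155 = 0.5106 m.
Froude number Fr = V/√(g·D_h) = 4.144/√(9.81×0.5106) = 1.85, which is greater than 1, so the flow is supercritical.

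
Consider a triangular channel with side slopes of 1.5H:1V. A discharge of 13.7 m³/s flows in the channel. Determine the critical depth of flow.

At critical depth, Q² T / (g A³) = 1, i.e. A³/T = Q²/g = 13.7²/9.81 = 19.13.
Try y = 1.43 m: A³/T = 6.727 — short.
Try y = 2.09 m: A³/T = 44.86 — over.
Try y = 1.76 m: A³/T = 19 — close enough.

y_c = 1.76 m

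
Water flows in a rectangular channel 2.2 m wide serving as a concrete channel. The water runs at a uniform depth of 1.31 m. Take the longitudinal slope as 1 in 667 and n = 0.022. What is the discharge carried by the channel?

Q = 3.6 m³/s

Flow area A = b·y = 2.2 × 1.31 = 2.882 m². Wetted perimeter P = b + 2y = 2.2 + 2×1.31 = 4.82 m.
Hydraulic radius R = A/P = 2.882/4.82 = 0.5979 m.
Manning's equation: Q = (1/n) A R^(2/3) S^(1/2) = (1/0.022) × 2.882 × 0.5979^(2/3) × 0.001499^(1/2) = 3.6 m³/s.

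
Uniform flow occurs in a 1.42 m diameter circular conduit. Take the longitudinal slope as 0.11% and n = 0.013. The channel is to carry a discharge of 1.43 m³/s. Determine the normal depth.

Manning's equation rearranged: A R^(2/3) = nQ / (1·√S) = 0.013 × 1.43 / (√0.0011) = 0.5605.
At y = 1.04 m: A R^(2/3) = 0.7039 — over.
At y = 0.736 m: A R^(2/3) = 0.4218 — short.
At y = 0.88 m: A R^(2/3) = 0.5602 — close enough.

y_n = 0.88 m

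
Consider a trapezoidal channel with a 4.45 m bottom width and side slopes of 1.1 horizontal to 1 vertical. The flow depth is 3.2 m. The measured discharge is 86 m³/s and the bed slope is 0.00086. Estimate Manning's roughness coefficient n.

With bottom width b = 4.45 m and side slope z = 1.1: A = (b + zy)y = (4.45 + 1.1×3.2)×3.2 = 25.5 m²; P = b + 2y√(1+z²) = 4.45 + 2×3.2×1.487 = 13.96 m.
Hydraulic radius R = A/P = 25.5/13.96 = 1.826 m.
Rearranging Manning's equation: n = (1/Q) A R^(2/3) S^(1/2) = (1/86) × 25.5 × 1.826^(2/3) × √0.00086 = 0.013.

n = 0.013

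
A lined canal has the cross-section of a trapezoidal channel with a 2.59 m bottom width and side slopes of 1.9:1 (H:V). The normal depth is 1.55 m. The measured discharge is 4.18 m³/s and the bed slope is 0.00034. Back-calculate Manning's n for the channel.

n = 0.036

With bottom width b = 2.59 m and side slope z = 1.9: A = (b + zy)y = (2.59 + 1.9×1.55)×1.55 = 8.579 m²; P = b + 2y√(1+z²) = 2.59 + 2×1.55×2.147 = 9.246 m.
Hydraulic radius R = A/P = 8.579/9.246 = 0.9279 m.
Rearranging Manning's equation: n = (1/Q) A R^(2/3) S^(1/2) = (1/4.18) × 8.579 × 0.9279^(2/3) × √0.00034 = 0.036.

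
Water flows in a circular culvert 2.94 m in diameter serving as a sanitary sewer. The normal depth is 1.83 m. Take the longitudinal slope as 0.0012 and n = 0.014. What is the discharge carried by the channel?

For a circular section of diameter D = 2.94 m at depth y = 1.83 m, the central angle is θ = 2 arccos(1 − 2y/D) = 3.636 rad. Then A = (D²/8)(θ − sin θ) = 4.442 m² and P = Dθ/2 = 5.346 m.
Hydraulic radius R = A/P = 4.442/5.346 = 0.831 m.
Manning's equation: Q = (1/n) A R^(2/3) S^(1/2) = (1/0.014) × 4.442 × 0.831^(2/3) × 0.0012^(1/2) = 9.71 m³/s.

Q = 9.71 m³/s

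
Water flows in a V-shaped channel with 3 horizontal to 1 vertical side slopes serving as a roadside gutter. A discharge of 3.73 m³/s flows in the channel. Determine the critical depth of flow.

At critical depth, Q² T / (g A³) = 1, i.e. A³/T = Q²/g = 3.73²/9.81 = 1.418.
Trying y = 0.958 m: A³/T = 3.631 — high.
Trying y = 0.646 m: A³/T = 0.5063 — low.
Trying y = 0.794 m: A³/T = 1.42 — matches.

y_c = 0.794 m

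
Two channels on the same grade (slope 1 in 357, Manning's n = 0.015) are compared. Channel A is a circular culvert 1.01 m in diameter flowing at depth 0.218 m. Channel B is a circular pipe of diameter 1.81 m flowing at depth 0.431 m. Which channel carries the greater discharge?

channel B

Channel A: For a circular section of diameter D = 1.01 m at depth y = 0.218 m, the central angle is θ = 2 arccos(1 − 2y/D) = 1.933 rad. Then A = (D²/8)(θ − sin θ) = 0.1272 m² and P = Dθ/2 = 0.976 m. Hydraulic radius R = A/P = 0.1272/0.976 = 0.1303 m. Q_A = (1/0.015)·0.1272·0.1303^(2/3)·√0.002801 = 0.1153 m³/s.
Channel B: For a circular section of diameter D = 1.81 m at depth y = 0.431 m, the central angle is θ = 2 arccos(1 − 2y/D) = 2.039 rad. Then A = (D²/8)(θ − sin θ) = 0.4696 m² and P = Dθ/2 = 1.845 m. Hydraulic radius R = A/P = 0.4696/1.845 = 0.2545 m. Q_B = (1/0.015)·0.4696·0.2545^(2/3)·√0.002801 = 0.6654 m³/s.
Q_A = 0.1153 m³/s vs Q_B = 0.6654 m³/s, so channel B carries more.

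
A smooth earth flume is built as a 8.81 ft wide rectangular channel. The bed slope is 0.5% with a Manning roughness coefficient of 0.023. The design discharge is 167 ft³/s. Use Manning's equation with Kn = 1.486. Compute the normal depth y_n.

Manning's equation rearranged: A R^(2/3) = nQ / (1.486·√S) = 0.023 × 167 / (1.486 × √0.005) = 36.55.
Trying y = 3.4 ft: A R^(2/3) = 46.25 — over.
Trying y = 2.05 ft: A R^(2/3) = 22.59 — short.
Trying y = 2.87 ft: A R^(2/3) = 36.55 — ≈ 36.55.

y_n = 2.87 ft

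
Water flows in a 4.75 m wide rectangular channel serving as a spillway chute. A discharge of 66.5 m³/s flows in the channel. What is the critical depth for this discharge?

y_c = 2.71 m

For a rectangular channel, critical depth y_c = (q²/g)^(1/3) where q = Q/b = 66.5/4.75 = 14 m²/s.
So y_c = (14²/9.81)^(1/3) = 2.71 m.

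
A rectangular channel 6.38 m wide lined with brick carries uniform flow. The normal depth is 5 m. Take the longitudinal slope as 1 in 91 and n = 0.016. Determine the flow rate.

Q = 326 m³/s

Flow area A = b·y = 6.38 × 5 = 31.9 m². Wetted perimeter P = b + 2y = 6.38 + 2×5 = 16.38 m.
Hydraulic radius R = A/P = 31.9/16.38 = 1.947 m.
Manning's equation: Q = (1/n) A R^(2/3) S^(1/2) = (1/0.016) × 31.9 × 1.947^(2/3) × 0.01099^(1/2) = 326 m³/s.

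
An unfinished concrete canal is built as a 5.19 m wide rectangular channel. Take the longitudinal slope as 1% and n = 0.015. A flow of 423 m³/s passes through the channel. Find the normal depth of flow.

Manning's equation rearranged: A R^(2/3) = nQ / (1·√S) = 0.015 × 423 / (√0.01) = 63.45.
Try y = 10 m: A R^(2/3) = 84.03 — high.
Try y = 6.08 m: A R^(2/3) = 47.02 — low.
Try y = 7.83 m: A R^(2/3) = 63.41 — matches.

y_n = 7.83 m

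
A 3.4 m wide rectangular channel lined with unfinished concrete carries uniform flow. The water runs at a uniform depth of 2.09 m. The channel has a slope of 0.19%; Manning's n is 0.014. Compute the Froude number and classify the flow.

Flow area A = b·y = 3.4 × 2.09 = 7.106 m². Wetted perimeter P = b + 2y = 3.4 + 2×2.09 = 7.58 m.
Hydraulic radius R = A/P = 7.106/7.58 = 0.9375 m.
V = (1/n) R^(2/3) √S = (1/0.014) × 0.9375^(2/3) × √0.0019 = 2.982 m/s. Hydraulic depth D_h = A/T = 7.106/3.4 = 2.09 m.
Froude number Fr = V/√(g·D_h) = 2.982/√(9.81×2.09) = 0.659, which is less than 1, so the flow is subcritical.

subcritical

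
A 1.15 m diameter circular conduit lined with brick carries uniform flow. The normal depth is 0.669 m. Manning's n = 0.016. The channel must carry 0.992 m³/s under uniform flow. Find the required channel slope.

For a circular section of diameter D = 1.15 m at depth y = 0.669 m, the central angle is θ = 2 arccos(1 − 2y/D) = 3.47 rad. Then A = (D²/8)(θ − sin θ) = 0.627 m² and P = Dθ/2 = 1.995 m.
Hydraulic radius R = A/P = 0.627/1.995 = 0.3142 m.
From Manning's equation, S = [nQ / (1 A R^(2/3))]² = [0.016 × 0.992 / (1 × 0.627 × 0.3142^(2/3))]² = 0.003.

S = 0.003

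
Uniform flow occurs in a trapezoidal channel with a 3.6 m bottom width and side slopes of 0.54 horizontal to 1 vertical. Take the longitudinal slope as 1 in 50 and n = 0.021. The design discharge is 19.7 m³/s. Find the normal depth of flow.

Manning's equation rearranged: A R^(2/3) = nQ / (1·√S) = 0.021 × 19.7 / (√0.02) = 2.925.
Try y = 0.794 m: A R^(2/3) = 2.255 — too small.
Try y = 1.01 m: A R^(2/3) = 3.333 — too large.
Try y = 0.932 m: A R^(2/3) = 2.925 — matches.

y_n = 0.932 m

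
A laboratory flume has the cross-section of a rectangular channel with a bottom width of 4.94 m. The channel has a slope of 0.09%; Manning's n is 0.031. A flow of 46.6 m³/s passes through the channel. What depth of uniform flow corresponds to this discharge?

y_n = 6.59 m

Manning's equation rearranged: A R^(2/3) = nQ / (1·√S) = 0.031 × 46.6 / (√0.0009) = 48.15.
Trying y = 5.47 m: A R^(2/3) = 38.51 — too small.
Trying y = 7.13 m: A R^(2/3) = 52.78 — too large.
Trying y = 6.59 m: A R^(2/3) = 48.11 — ≈ 48.15.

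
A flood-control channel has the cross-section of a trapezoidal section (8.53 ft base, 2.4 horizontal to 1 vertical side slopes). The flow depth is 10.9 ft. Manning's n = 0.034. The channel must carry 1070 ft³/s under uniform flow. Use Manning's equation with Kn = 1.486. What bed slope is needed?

S = 0.000402

With bottom width b = 8.53 ft and side slope z = 2.4: A = (b + zy)y = (8.53 + 2.4×10.9)×10.9 = 378.1 ft²; P = b + 2y√(1+z²) = 8.53 + 2×10.9×2.6 = 65.21 ft.
Hydraulic radius R = A/P = 378.1/65.21 = 5.799 ft.
From Manning's equation, S = [nQ / (1.486 A R^(2/3))]² = [0.034 × 1070 / (1.486 × 378.1 × 5.799^(2/3))]² = 0.000402.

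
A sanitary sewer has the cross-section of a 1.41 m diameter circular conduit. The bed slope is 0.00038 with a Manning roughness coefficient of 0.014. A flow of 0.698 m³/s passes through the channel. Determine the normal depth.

Manning's equation rearranged: A R^(2/3) = nQ / (1·√S) = 0.014 × 0.698 / (√0.00038) = 0.5013.
At y = 0.574 m: A R^(2/3) = 0.2711 — short.
At y = 0.823 m: A R^(2/3) = 0.5016 — close enough.

y_n = 0.823 m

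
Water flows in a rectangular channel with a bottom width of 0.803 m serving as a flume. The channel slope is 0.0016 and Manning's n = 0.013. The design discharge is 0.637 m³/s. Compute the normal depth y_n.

Manning's equation rearranged: A R^(2/3) = nQ / (1·√S) = 0.013 × 0.637 / (√0.0016) = 0.207.
Trying y = 0.78 m: A R^(2/3) = 0.2584 — over.
Trying y = 0.518 m: A R^(2/3) = 0.1544 — short.
Trying y = 0.652 m: A R^(2/3) = 0.2069 — close enough.

y_n = 0.652 m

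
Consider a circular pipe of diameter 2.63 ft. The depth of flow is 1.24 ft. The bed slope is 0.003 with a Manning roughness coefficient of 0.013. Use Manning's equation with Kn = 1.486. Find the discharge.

Q = 11.6 ft³/s

For a circular section of diameter D = 2.63 ft at depth y = 1.24 ft, the central angle is θ = 2 arccos(1 − 2y/D) = 3.027 rad. Then A = (D²/8)(θ − sin θ) = 2.519 ft² and P = Dθ/2 = 3.981 ft.
Hydraulic radius R = A/P = 2.519/3.981 = 0.6328 ft.
Manning's equation: Q = (1.486/n) A R^(2/3) S^(1/2) = (1.486/0.013) × 2.519 × 0.6328^(2/3) × 0.003^(1/2) = 11.6 ft³/s.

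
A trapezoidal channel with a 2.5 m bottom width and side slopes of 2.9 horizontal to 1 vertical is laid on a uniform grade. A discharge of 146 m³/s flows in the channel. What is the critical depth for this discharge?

At critical depth, Q² T / (g A³) = 1, i.e. A³/T = Q²/g = 146²/9.81 = 2173.
At y = 3.45 m: A³/T = 3567 — over.
At y = 2.57 m: A³/T = 961.5 — short.
At y = 3.09 m: A³/T = 2175 — ≈ 2173.

y_c = 3.09 m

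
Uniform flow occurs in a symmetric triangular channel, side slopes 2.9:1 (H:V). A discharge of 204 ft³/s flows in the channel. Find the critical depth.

At critical depth, Q² T / (g A³) = 1, i.e. A³/T = Q²/g = 204²/32.2 = 1292.
Try y = 3.73 ft: A³/T = 3036 — over.
Try y = 2.29 ft: A³/T = 264.8 — short.
Try y = 3.14 ft: A³/T = 1284 — close enough.

y_c = 3.14 ft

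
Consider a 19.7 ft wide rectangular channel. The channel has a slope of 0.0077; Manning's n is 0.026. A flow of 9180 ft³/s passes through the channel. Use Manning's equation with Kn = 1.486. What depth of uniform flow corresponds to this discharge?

Manning's equation rearranged: A R^(2/3) = nQ / (1.486·√S) = 0.026 × 9180 / (1.486 × √0.0077) = 1830.
Try y = 32 ft: A R^(2/3) = 2422 — high.
Try y = 20.1 ft: A R^(2/3) = 1395 — low.
Try y = 25.2 ft: A R^(2/3) = 1831 — ≈ 1830.

y_n = 25.2 ft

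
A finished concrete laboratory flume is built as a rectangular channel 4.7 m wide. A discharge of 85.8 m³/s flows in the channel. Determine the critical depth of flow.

For a rectangular channel, critical depth y_c = (q²/g)^(1/3) where q = Q/b = 85.8/4.7 = 18.26 m²/s.
So y_c = (18.26²/9.81)^(1/3) = 3.24 m.

y_c = 3.24 m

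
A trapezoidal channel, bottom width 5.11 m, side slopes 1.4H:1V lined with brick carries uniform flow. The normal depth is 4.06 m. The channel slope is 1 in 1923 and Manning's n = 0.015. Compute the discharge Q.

With bottom width b = 5.11 m and side slope z = 1.4: A = (b + zy)y = (5.11 + 1.4×4.06)×4.06 = 43.82 m²; P = b + 2y√(1+z²) = 5.11 + 2×4.06×1.72 = 19.08 m.
Hydraulic radius R = A/P = 43.82/19.08 = 2.297 m.
Manning's equation: Q = (1/n) A R^(2/3) S^(1/2) = (1/0.015) × 43.82 × 2.297^(2/3) × 0.00052^(1/2) = 116 m³/s.

Q = 116 m³/s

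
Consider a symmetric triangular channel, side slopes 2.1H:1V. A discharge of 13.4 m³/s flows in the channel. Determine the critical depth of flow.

At critical depth, Q² T / (g A³) = 1, i.e. A³/T = Q²/g = 13.4²/9.81 = 18.3.
Try y = 1.72 m: A³/T = 33.19 — over.
Try y = 1.53 m: A³/T = 18.49 — matches.

y_c = 1.53 m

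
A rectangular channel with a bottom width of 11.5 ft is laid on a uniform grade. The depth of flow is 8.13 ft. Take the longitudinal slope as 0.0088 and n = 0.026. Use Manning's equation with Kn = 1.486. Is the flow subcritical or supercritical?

subcritical

Flow area A = b·y = 11.5 × 8.13 = 93.5 ft². Wetted perimeter P = b + 2y = 11.5 + 2×8.13 = 27.76 ft.
Hydraulic radius R = A/P = 93.5/27.76 = 3.368 ft.
V = (1.486/n) R^(2/3) √S = (1.486/0.026) × 3.368^(2/3) × √0.0088 = 12.05 ft/s. Hydraulic depth D_h = A/T = 93.5/11.5 = 8.13 ft.
Froude number Fr = V/√(g·D_h) = 12.05/√(32.2×8.13) = 0.745, which is less than 1, so the flow is subcritical.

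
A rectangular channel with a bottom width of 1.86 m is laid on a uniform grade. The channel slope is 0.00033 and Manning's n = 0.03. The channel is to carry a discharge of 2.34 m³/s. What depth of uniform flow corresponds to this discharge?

Manning's equation rearranged: A R^(2/3) = nQ / (1·√S) = 0.03 × 2.34 / (√0.00033) = 3.864.
Trying y = 3.02 m: A R^(2/3) = 4.475 — over.
Trying y = 2.66 m: A R^(2/3) = 3.86 — close enough.

y_n = 2.66 m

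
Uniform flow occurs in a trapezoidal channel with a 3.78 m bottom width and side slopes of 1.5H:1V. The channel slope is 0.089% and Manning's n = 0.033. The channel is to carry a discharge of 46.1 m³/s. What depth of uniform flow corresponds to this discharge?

y_n = 3.57 m

Manning's equation rearranged: A R^(2/3) = nQ / (1·√S) = 0.033 × 46.1 / (√0.00089) = 50.99.
Try y = 2.91 m: A R^(2/3) = 33.24 — low.
Try y = 4.11 m: A R^(2/3) = 69.09 — high.
Try y = 3.57 m: A R^(2/3) = 51.05 — ≈ 50.99.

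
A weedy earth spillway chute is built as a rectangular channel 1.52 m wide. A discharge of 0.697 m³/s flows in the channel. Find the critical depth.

y_c = 0.278 m

For a rectangular channel, critical depth y_c = (q²/g)^(1/3) where q = Q/b = 0.697/1.52 = 0.4586 m²/s.
So y_c = (0.4586²/9.81)^(1/3) = 0.278 m.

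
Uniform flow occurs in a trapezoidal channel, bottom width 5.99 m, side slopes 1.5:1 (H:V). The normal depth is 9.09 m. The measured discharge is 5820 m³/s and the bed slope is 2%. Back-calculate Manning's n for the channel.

With bottom width b = 5.99 m and side slope z = 1.5: A = (b + zy)y = (5.99 + 1.5×9.09)×9.09 = 178.4 m²; P = b + 2y√(1+z²) = 5.99 + 2×9.09×1.803 = 38.76 m.
Hydraulic radius R = A/P = 178.4/38.76 = 4.602 m.
Rearranging Manning's equation: n = (1/Q) A R^(2/3) S^(1/2) = (1/5820) × 178.4 × 4.602^(2/3) × √0.02 = 0.012.

n = 0.012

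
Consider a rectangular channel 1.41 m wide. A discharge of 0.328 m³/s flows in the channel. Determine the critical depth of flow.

y_c = 0.177 m

For a rectangular channel, critical depth y_c = (q²/g)^(1/3) where q = Q/b = 0.328/1.41 = 0.2326 m²/s.
So y_c = (0.2326²/9.81)^(1/3) = 0.177 m.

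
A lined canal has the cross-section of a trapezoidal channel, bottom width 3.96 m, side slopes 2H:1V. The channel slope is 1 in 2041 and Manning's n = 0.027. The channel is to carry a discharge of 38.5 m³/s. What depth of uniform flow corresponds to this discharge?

y_n = 3.13 m

Manning's equation rearranged: A R^(2/3) = nQ / (1·√S) = 0.027 × 38.5 / (√0.00049) = 46.96.
Trying y = 2.34 m: A R^(2/3) = 25.32 — too small.
Trying y = 4 m: A R^(2/3) = 80.67 — too large.
Trying y = 3.13 m: A R^(2/3) = 47.01 — matches.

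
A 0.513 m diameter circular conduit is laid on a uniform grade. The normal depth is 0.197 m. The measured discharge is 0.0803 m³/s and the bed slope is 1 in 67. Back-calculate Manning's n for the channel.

For a circular section of diameter D = 0.513 m at depth y = 0.197 m, the central angle is θ = 2 arccos(1 − 2y/D) = 2.673 rad. Then A = (D²/8)(θ − sin θ) = 0.0731 m² and P = Dθ/2 = 0.6857 m.
Hydraulic radius R = A/P = 0.0731/0.6857 = 0.1066 m.
Rearranging Manning's equation: n = (1/Q) A R^(2/3) S^(1/2) = (1/0.0803) × 0.0731 × 0.1066^(2/3) × √0.01493 = 0.025.

n = 0.025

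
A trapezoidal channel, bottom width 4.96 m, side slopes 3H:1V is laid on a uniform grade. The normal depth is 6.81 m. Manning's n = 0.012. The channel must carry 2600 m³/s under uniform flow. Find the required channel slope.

With bottom width b = 4.96 m and side slope z = 3: A = (b + zy)y = (4.96 + 3×6.81)×6.81 = 172.9 m²; P = b + 2y√(1+z²) = 4.96 + 2×6.81×3.162 = 48.03 m.
Hydraulic radius R = A/P = 172.9/48.03 = 3.6 m.
From Manning's equation, S = [nQ / (1 A R^(2/3))]² = [0.012 × 2600 / (1 × 172.9 × 3.6^(2/3))]² = 0.0059.

S = 0.0059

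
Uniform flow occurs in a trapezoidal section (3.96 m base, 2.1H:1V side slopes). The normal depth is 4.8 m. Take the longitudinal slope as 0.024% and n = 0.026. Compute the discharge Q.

With bottom width b = 3.96 m and side slope z = 2.1: A = (b + zy)y = (3.96 + 2.1×4.8)×4.8 = 67.39 m²; P = b + 2y√(1+z²) = 3.96 + 2×4.8×2.326 = 26.29 m.
Hydraulic radius R = A/P = 67.39/26.29 = 2.564 m.
Manning's equation: Q = (1/n) A R^(2/3) S^(1/2) = (1/0.026) × 67.39 × 2.564^(2/3) × 0.00024^(1/2) = 75.2 m³/s.

Q = 75.2 m³/s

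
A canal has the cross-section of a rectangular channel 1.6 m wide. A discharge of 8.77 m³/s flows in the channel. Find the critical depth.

For a rectangular channel, critical depth y_c = (q²/g)^(1/3) where q = Q/b = 8.77/1.6 = 5.481 m²/s.
So y_c = (5.481²/9.81)^(1/3) = 1.45 m.

y_c = 1.45 m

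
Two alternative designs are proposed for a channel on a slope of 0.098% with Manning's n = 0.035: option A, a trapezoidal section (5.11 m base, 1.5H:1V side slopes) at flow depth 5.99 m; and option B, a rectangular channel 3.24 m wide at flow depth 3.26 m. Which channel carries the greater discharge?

Channel A: With bottom width b = 5.11 m and side slope z = 1.5: A = (b + zy)y = (5.11 + 1.5×5.99)×5.99 = 84.43 m²; P = b + 2y√(1+z²) = 5.11 + 2×5.99×1.803 = 26.71 m. Hydraulic radius R = A/P = 84.43/26.71 = 3.161 m. Q_A = (1/0.035)·84.43·3.161^(2/3)·√0.00098 = 162.7 m³/s.
Channel B: Flow area A = b·y = 3.24 × 3.26 = 10.56 m². Wetted perimeter P = b + 2y = 3.24 + 2×3.26 = 9.76 m. Hydraulic radius R = A/P = 10.56/9.76 = 1.082 m. Q_B = (1/0.035)·10.56·1.082^(2/3)·√0.00098 = 9.958 m³/s.
Q_A = 162.7 m³/s vs Q_B = 9.958 m³/s, so channel A carries more.

channel A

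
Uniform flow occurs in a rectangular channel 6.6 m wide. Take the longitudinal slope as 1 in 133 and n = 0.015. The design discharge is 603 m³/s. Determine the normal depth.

Manning's equation rearranged: A R^(2/3) = nQ / (1·√S) = 0.015 × 603 / (√0.007519) = 104.3.
At y = 9.75 m: A R^(2/3) = 117.4 — over.
At y = 6.22 m: A R^(2/3) = 68.51 — short.
At y = 8.81 m: A R^(2/3) = 104.3 — ≈ 104.3.

y_n = 8.81 m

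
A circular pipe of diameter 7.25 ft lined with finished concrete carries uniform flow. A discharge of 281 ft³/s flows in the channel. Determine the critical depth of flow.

y_c = 4.36 ft

At critical depth, Q² T / (g A³) = 1, i.e. A³/T = Q²/g = 281²/32.2 = 2452.
At y = 3.7 ft: A³/T = 1312 — short.
At y = 5.03 ft: A³/T = 4273 — over.
At y = 4.36 ft: A³/T = 2457 — ≈ 2452.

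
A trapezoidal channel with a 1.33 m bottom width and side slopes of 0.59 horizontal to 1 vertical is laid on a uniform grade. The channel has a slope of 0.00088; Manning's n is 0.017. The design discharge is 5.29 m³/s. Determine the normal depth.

Manning's equation rearranged: A R^(2/3) = nQ / (1·√S) = 0.017 × 5.29 / (√0.00088) = 3.032.
Try y = 1.44 m: A R^(2/3) = 2.407 — short.
Try y = 2.08 m: A R^(2/3) = 4.823 — over.
Try y = 1.63 m: A R^(2/3) = 3.029 — matches.

y_n = 1.63 m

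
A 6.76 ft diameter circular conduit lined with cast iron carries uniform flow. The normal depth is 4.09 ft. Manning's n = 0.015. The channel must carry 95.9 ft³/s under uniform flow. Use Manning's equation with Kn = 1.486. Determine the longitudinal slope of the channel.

For a circular section of diameter D = 6.76 ft at depth y = 4.09 ft, the central angle is θ = 2 arccos(1 − 2y/D) = 3.565 rad. Then A = (D²/8)(θ − sin θ) = 22.71 ft² and P = Dθ/2 = 12.05 ft.
Hydraulic radius R = A/P = 22.71/12.05 = 1.885 ft.
From Manning's equation, S = [nQ / (1.486 A R^(2/3))]² = [0.015 × 95.9 / (1.486 × 22.71 × 1.885^(2/3))]² = 0.00078.

S = 0.00078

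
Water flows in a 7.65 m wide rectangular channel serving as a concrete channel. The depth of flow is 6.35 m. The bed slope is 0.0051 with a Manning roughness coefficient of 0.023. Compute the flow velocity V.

V = 5.55 m/s

Flow area A = b·y = 7.65 × 6.35 = 48.58 m². Wetted perimeter P = b + 2y = 7.65 + 2×6.35 = 20.35 m.
Hydraulic radius R = A/P = 48.58/20.35 = 2.387 m.
From Manning's equation, V = (1/n) R^(2/3) S^(1/2) = (1/0.023) × 2.387^(2/3) × 0.0051^(1/2) = 5.55 m/s.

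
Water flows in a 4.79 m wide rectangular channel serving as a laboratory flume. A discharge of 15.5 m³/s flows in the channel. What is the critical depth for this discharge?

y_c = 1.02 m

For a rectangular channel, critical depth y_c = (q²/g)^(1/3) where q = Q/b = 15.5/4.79 = 3.236 m²/s.
So y_c = (3.236²/9.81)^(1/3) = 1.02 m.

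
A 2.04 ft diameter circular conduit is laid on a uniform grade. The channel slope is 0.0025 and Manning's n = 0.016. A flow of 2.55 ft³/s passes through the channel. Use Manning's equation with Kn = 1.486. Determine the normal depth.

Manning's equation rearranged: A R^(2/3) = nQ / (1.486·√S) = 0.016 × 2.55 / (1.486 × √0.0025) = 0.5491.
Try y = 0.513 ft: A R^(2/3) = 0.2891 — short.
Try y = 0.89 ft: A R^(2/3) = 0.8225 — over.
Try y = 0.714 ft: A R^(2/3) = 0.5486 — ≈ 0.5491.

y_n = 0.714 ft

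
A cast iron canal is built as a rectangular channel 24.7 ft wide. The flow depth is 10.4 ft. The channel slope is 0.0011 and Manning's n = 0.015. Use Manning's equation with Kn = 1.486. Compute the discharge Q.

Q = 2680 ft³/s

Flow area A = b·y = 24.7 × 10.4 = 256.9 ft². Wetted perimeter P = b + 2y = 24.7 + 2×10.4 = 45.5 ft.
Hydraulic radius R = A/P = 256.9/45.5 = 5.646 ft.
Manning's equation: Q = (1.486/n) A R^(2/3) S^(1/2) = (1.486/0.015) × 256.9 × 5.646^(2/3) × 0.0011^(1/2) = 2680 ft³/s.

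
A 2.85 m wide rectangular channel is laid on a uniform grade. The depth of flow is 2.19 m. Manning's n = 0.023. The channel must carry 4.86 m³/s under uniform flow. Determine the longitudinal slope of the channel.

Flow area A = b·y = 2.85 × 2.19 = 6.242 m². Wetted perimeter P = b + 2y = 2.85 + 2×2.19 = 7.23 m.
Hydraulic radius R = A/P = 6.242/7.23 = 0.8633 m.
From Manning's equation, S = [nQ / (1 A R^(2/3))]² = [0.023 × 4.86 / (1 × 6.242 × 0.8633^(2/3))]² = 0.00039.

S = 0.00039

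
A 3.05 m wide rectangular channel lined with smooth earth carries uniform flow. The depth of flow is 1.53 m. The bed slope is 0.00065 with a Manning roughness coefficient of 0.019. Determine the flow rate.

Flow area A = b·y = 3.05 × 1.53 = 4.667 m². Wetted perimeter P = b + 2y = 3.05 + 2×1.53 = 6.11 m.
Hydraulic radius R = A/P = 4.667/6.11 = 0.7637 m.
Manning's equation: Q = (1/n) A R^(2/3) S^(1/2) = (1/0.019) × 4.667 × 0.7637^(2/3) × 0.00065^(1/2) = 5.23 m³/s.

Q = 5.23 m³/s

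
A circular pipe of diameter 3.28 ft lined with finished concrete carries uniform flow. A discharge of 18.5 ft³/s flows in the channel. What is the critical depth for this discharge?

y_c = 1.34 ft

At critical depth, Q² T / (g A³) = 1, i.e. A³/T = Q²/g = 18.5²/32.2 = 10.63.
Trying y = 1.17 ft: A³/T = 6.296 — low.
Trying y = 1.34 ft: A³/T = 10.61 — ≈ 10.63.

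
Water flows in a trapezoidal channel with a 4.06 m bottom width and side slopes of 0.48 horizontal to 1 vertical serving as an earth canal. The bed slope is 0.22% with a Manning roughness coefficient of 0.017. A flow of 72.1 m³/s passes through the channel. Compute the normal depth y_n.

Manning's equation rearranged: A R^(2/3) = nQ / (1·√S) = 0.017 × 72.1 / (√0.0022) = 26.13.
Trying y = 2.3 m: A R^(2/3) = 14.12 — short.
Trying y = 3.8 m: A R^(2/3) = 32.96 — over.
Trying y = 3.32 m: A R^(2/3) = 26.13 — ≈ 26.13.

y_n = 3.32 m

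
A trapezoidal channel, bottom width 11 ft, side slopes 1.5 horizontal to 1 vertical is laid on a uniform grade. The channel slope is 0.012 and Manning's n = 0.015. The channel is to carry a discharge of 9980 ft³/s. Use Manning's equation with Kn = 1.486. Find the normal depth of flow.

y_n = 10.6 ft

Manning's equation rearranged: A R^(2/3) = nQ / (1.486·√S) = 0.015 × 9980 / (1.486 × √0.012) = 919.6.
Try y = 13.4 ft: A R^(2/3) = 1529 — high.
Try y = 7.45 ft: A R^(2/3) = 441.1 — low.
Try y = 10.6 ft: A R^(2/3) = 919.8 — matches.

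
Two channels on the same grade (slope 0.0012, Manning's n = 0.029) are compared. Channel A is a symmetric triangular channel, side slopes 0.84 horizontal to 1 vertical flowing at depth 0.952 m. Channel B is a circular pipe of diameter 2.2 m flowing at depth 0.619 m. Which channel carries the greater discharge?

Channel A: For a triangular section with side slope z = 0.84: A = zy² = 0.84×0.952² = 0.7613 m²; P = 2y√(1+z²) = 2×0.952×1.306 = 2.487 m. Hydraulic radius R = A/P = 0.7613/2.487 = 0.3062 m. Q_A = (1/0.029)·0.7613·0.3062^(2/3)·√0.0012 = 0.4131 m³/s.
Channel B: For a circular section of diameter D = 2.2 m at depth y = 0.619 m, the central angle is θ = 2 arccos(1 − 2y/D) = 2.236 rad. Then A = (D²/8)(θ − sin θ) = 0.8772 m² and P = Dθ/2 = 2.46 m. Hydraulic radius R = A/P = 0.8772/2.46 = 0.3566 m. Q_B = (1/0.029)·0.8772·0.3566^(2/3)·√0.0012 = 0.5269 m³/s.
Q_A = 0.4131 m³/s vs Q_B = 0.5269 m³/s, so channel B carries more.

channel B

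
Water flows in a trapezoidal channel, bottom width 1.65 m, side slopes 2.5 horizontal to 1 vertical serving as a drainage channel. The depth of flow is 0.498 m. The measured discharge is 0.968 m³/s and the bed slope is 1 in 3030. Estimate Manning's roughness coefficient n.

n = 0.013

With bottom width b = 1.65 m and side slope z = 2.5: A = (b + zy)y = (1.65 + 2.5×0.498)×0.498 = 1.442 m²; P = b + 2y√(1+z²) = 1.65 + 2×0.498×2.693 = 4.332 m.
Hydraulic radius R = A/P = 1.442/4.332 = 0.3328 m.
Rearranging Manning's equation: n = (1/Q) A R^(2/3) S^(1/2) = (1/0.968) × 1.442 × 0.3328^(2/3) × √0.00033 = 0.013.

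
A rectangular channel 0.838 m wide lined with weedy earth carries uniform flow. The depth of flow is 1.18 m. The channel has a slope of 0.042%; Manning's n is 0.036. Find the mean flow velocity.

Flow area A = b·y = 0.838 × 1.18 = 0.9888 m². Wetted perimeter P = b + 2y = 0.838 + 2×1.18 = 3.198 m.
Hydraulic radius R = A/P = 0.9888/3.198 = 0.3092 m.
From Manning's equation, V = (1/n) R^(2/3) S^(1/2) = (1/0.036) × 0.3092^(2/3) × 0.00042^(1/2) = 0.26 m/s.

V = 0.26 m/s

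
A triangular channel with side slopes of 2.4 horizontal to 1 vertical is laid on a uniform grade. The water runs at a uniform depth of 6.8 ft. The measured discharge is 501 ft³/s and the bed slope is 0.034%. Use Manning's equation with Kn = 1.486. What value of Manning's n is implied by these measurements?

For a triangular section with side slope z = 2.4: A = zy² = 2.4×6.8² = 111 ft²; P = 2y√(1+z²) = 2×6.8×2.6 = 35.36 ft.
Hydraulic radius R = A/P = 111/35.36 = 3.138 ft.
Rearranging Manning's equation: n = (1.486/Q) A R^(2/3) S^(1/2) = (1.486/501) × 111 × 3.138^(2/3) × √0.00034 = 0.013.

n = 0.013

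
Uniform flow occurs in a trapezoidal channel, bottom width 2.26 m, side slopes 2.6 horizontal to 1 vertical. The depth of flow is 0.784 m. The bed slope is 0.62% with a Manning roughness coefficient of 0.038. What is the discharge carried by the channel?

Q = 4.45 m³/s

With bottom width b = 2.26 m and side slope z = 2.6: A = (b + zy)y = (2.26 + 2.6×0.784)×0.784 = 3.37 m²; P = b + 2y√(1+z²) = 2.26 + 2×0.784×2.786 = 6.628 m.
Hydraulic radius R = A/P = 3.37/6.628 = 0.5084 m.
Manning's equation: Q = (1/n) A R^(2/3) S^(1/2) = (1/0.038) × 3.37 × 0.5084^(2/3) × 0.0062^(1/2) = 4.45 m³/s.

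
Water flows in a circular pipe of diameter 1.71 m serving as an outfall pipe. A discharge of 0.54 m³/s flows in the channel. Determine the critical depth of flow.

y_c = 0.355 m

At critical depth, Q² T / (g A³) = 1, i.e. A³/T = Q²/g = 0.54²/9.81 = 0.02972.
Trying y = 0.291 m: A³/T = 0.01356 — short.
Trying y = 0.355 m: A³/T = 0.02958 — close enough.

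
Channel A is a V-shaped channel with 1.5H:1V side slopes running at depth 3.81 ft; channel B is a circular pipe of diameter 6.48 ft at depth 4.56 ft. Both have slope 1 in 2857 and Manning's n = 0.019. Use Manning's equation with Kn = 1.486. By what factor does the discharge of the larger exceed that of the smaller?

1.3

Channel A: For a triangular section with side slope z = 1.5: A = zy² = 1.5×3.81² = 21.77 ft²; P = 2y√(1+z²) = 2×3.81×1.803 = 13.74 ft. Hydraulic radius R = A/P = 21.77/13.74 = 1.585 ft. Q_A = (1.486/0.019)·21.77·1.585^(2/3)·√0.00035 = 43.31 ft³/s.
Channel B: For a circular section of diameter D = 6.48 ft at depth y = 4.56 ft, the central angle is θ = 2 arccos(1 − 2y/D) = 3.981 rad. Then A = (D²/8)(θ − sin θ) = 24.8 ft² and P = Dθ/2 = 12.9 ft. Hydraulic radius R = A/P = 24.8/12.9 = 1.923 ft. Q_B = (1.486/0.019)·24.8·1.923^(2/3)·√0.00035 = 56.11 ft³/s.
The larger discharge is 56.11 ft³/s and the smaller is 43.31 ft³/s; the ratio is 1.3.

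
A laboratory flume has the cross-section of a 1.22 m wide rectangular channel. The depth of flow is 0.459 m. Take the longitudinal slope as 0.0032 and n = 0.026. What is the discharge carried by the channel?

Q = 0.499 m³/s

Flow area A = b·y = 1.22 × 0.459 = 0.56 m². Wetted perimeter P = b + 2y = 1.22 + 2×0.459 = 2.138 m.
Hydraulic radius R = A/P = 0.56/2.138 = 0.2619 m.
Manning's equation: Q = (1/n) A R^(2/3) S^(1/2) = (1/0.026) × 0.56 × 0.2619^(2/3) × 0.0032^(1/2) = 0.499 m³/s.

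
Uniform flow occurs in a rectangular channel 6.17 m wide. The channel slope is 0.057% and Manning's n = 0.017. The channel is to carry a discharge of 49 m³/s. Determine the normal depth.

Manning's equation rearranged: A R^(2/3) = nQ / (1·√S) = 0.017 × 49 / (√0.00057) = 34.89.
At y = 2.72 m: A R^(2/3) = 21.46 — too small.
At y = 4.48 m: A R^(2/3) = 41.31 — too large.
At y = 3.93 m: A R^(2/3) = 34.92 — matches.

y_n = 3.93 m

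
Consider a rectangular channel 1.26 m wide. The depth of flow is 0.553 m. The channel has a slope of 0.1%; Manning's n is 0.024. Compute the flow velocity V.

V = 0.583 m/s

Flow area A = b·y = 1.26 × 0.553 = 0.6968 m². Wetted perimeter P = b + 2y = 1.26 + 2×0.553 = 2.366 m.
Hydraulic radius R = A/P = 0.6968/2.366 = 0.2945 m.
From Manning's equation, V = (1/n) R^(2/3) S^(1/2) = (1/0.024) × 0.2945^(2/3) × 0.001^(1/2) = 0.583 m/s.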